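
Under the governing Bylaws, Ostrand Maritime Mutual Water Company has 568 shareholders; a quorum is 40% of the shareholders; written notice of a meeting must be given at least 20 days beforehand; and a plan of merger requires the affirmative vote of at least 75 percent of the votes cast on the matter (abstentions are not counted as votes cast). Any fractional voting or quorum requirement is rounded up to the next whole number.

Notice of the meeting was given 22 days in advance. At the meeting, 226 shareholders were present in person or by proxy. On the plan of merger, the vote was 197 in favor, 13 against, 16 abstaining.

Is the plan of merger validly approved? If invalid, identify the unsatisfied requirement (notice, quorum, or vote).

Notice: 22 days given; 20 required. Satisfied.
Quorum: 40% of 568 = 227.20, rounded up to 228; 226 present. Not satisfied.
Vote: requires three-fourths of the votes cast (226 − 16 abstaining = 210); 3/4 of 210 = 157.50, rounded up to 158, so 158 needed; 197 in favor. Satisfied.

Invalid — quorum requirement not satisfied.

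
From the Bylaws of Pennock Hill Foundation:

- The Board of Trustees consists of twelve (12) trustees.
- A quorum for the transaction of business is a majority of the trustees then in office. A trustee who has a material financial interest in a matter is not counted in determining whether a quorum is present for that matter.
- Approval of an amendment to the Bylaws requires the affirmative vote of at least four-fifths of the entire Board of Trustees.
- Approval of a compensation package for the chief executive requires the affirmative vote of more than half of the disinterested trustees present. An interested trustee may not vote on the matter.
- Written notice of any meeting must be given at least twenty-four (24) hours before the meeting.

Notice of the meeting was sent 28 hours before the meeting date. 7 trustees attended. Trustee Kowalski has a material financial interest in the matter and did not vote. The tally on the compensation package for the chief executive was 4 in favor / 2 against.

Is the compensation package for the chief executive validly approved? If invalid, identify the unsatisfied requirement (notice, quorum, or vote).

Notice: 28 hours given; 24 required (28 ≥ 24). Satisfied.
Quorum: 7 present, but the 1 interested trustee does not count, leaving 6. Quorum is 7. Not satisfied.
Vote: the compensation package for the chief executive requires a majority of the disinterested trustees present (7 − 1 = 6). A majority of 6 is 4, so 4 affirmative votes are needed; 4 voted in favor. Satisfied. (Moot — without a quorum no business can be validly transacted.)

Invalid — quorum requirement not satisfied.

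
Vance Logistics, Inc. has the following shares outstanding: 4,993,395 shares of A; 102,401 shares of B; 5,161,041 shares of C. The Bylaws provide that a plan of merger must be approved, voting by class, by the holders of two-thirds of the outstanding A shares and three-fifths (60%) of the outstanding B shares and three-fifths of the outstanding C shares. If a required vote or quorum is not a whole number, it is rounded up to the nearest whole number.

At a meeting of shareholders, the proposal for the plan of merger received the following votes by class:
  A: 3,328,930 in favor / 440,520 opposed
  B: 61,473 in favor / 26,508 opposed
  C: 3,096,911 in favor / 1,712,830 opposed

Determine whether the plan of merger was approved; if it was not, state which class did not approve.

A: 2/3 of 4993395 = 3328930; 3,328,930 required, 3,328,930 in favor — approved.
B: 3/5 of 102401 = 61440.60, rounded up to 61441; 61,441 required, 61,473 in favor — approved.
C: 3/5 of 5161041 = 3096624.60, rounded up to 3096625; 3,096,625 required, 3,096,911 in favor — approved.

Approved — every class gave the required vote.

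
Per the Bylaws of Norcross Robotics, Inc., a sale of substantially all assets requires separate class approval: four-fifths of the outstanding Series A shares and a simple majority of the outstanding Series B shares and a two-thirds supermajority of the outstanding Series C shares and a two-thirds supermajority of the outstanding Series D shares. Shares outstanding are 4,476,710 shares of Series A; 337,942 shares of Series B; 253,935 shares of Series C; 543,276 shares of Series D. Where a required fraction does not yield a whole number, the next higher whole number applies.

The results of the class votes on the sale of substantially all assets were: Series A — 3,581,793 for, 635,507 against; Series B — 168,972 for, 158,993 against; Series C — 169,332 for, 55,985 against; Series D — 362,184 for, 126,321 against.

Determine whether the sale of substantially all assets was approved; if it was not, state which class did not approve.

Series A: 4/5 of 4476710 = 3581368; 3,581,368 required, 3,581,793 in favor — approved.
Series B: a majority of 337942 is 168972; 168,972 required, 168,972 in favor — approved.
Series C: 2/3 of 253935 = 169290; 169,290 required, 169,332 in favor — approved.
Series D: 2/3 of 543276 = 362184; 362,184 required, 362,184 in favor — approved.

Approved — every class gave the required vote.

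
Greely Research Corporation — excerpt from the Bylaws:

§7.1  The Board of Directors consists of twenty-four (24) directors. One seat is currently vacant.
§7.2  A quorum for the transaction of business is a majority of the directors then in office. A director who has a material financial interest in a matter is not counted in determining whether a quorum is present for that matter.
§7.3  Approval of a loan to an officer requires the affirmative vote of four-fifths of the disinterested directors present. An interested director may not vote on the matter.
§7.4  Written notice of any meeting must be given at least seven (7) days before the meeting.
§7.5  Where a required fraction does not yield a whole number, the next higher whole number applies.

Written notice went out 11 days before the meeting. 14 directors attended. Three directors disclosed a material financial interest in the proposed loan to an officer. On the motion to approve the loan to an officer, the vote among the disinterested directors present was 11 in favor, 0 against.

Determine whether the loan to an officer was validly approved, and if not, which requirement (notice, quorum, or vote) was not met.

Invalid — quorum requirement not satisfied.

Notice: 11 days given; 7 required (11 ≥ 7). Satisfied.
Quorum: 14 present, but the 3 interested directors do not count, leaving 11. Quorum is 12. Not satisfied.
Vote: the loan to an officer requires four-fifths of the disinterested directors present (14 − 3 = 11). 4/5 of 11 = 8.80, rounded up to 9, so 9 affirmative votes are needed; 11 voted in favor. Satisfied. (Moot — without a quorum no business can be validly transacted.)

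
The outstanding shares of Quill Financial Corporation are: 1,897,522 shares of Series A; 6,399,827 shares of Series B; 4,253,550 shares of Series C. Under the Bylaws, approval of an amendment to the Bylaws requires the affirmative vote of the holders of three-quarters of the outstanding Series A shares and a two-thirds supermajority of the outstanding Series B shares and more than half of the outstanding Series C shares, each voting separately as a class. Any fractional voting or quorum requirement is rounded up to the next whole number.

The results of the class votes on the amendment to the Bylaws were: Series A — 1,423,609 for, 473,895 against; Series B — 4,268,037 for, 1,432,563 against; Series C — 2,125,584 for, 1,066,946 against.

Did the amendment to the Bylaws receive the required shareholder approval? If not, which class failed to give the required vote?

Not approved — the Series C shares did not give the required vote.

Series A: 3/4 of 1897522 = 1423141.50, rounded up to 1423142; 1,423,142 required, 1,423,609 in favor — approved.
Series B: 2/3 of 6399827 = 4266551.33, rounded up to 4266552; 4,266,552 required, 4,268,037 in favor — approved.
Series C: a majority of 4253550 is 2126776; 2,126,776 required, 2,125,584 in favor — not approved.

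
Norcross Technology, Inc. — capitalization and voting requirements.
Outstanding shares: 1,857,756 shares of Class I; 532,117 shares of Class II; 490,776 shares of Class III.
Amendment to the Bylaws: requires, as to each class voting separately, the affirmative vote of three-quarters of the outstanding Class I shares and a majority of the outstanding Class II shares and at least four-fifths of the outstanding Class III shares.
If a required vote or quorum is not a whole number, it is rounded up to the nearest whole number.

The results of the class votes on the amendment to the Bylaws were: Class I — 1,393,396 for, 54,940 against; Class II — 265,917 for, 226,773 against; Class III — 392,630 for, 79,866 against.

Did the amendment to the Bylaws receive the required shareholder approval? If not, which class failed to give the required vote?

Not approved — the Class II shares did not give the required vote.

Class I: 3/4 of 1857756 = 1393317; 1,393,317 required, 1,393,396 in favor — approved.
Class II: a majority of 532117 is 266059; 266,059 required, 265,917 in favor — not approved.
Class III: 4/5 of 490776 = 392620.80, rounded up to 392621; 392,621 required, 392,630 in favor — approved.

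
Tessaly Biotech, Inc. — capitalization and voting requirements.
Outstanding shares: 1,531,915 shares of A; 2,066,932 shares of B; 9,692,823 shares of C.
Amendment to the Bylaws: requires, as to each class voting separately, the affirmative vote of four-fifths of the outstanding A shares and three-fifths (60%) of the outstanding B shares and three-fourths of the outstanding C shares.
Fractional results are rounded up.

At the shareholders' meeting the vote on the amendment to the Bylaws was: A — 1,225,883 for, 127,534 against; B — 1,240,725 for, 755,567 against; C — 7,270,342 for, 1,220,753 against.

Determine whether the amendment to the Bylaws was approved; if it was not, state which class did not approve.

Approved — every class gave the required vote.

A: 4/5 of 1531915 = 1225532; 1,225,532 required, 1,225,883 in favor — approved.
B: 3/5 of 2066932 = 1240159.20, rounded up to 1240160; 1,240,160 required, 1,240,725 in favor — approved.
C: 3/4 of 9692823 = 7269617.25, rounded up to 7269618; 7,269,618 required, 7,270,342 in favor — approved.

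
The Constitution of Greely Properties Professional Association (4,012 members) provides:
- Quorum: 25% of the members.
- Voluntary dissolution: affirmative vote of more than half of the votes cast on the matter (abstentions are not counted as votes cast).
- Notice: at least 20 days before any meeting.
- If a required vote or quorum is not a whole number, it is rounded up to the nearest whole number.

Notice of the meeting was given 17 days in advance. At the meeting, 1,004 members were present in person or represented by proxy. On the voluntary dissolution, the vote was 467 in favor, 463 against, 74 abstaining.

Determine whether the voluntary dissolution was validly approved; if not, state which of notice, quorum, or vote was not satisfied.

Notice: 17 days given; 20 required. Not satisfied.
Quorum: 25% of 4,012 = 1,003; 1,004 present. Satisfied.
Vote: requires a majority of the votes cast (1,004 − 74 abstaining = 930); a majority of 930 is 466, so 466 needed; 467 in favor. Satisfied.

Invalid — notice requirement not satisfied.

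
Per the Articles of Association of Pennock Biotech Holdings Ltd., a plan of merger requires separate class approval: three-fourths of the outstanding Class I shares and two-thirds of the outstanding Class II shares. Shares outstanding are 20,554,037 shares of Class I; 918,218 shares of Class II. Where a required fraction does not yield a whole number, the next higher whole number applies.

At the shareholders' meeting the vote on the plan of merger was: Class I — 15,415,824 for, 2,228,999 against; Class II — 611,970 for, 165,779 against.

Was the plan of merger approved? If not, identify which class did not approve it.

Not approved — the Class II shares did not give the required vote.

Class I: 3/4 of 20554037 = 15415527.75, rounded up to 15415528; 15,415,528 required, 15,415,824 in favor — approved.
Class II: 2/3 of 918218 = 612145.33, rounded up to 612146; 612,146 required, 611,970 in favor — not approved.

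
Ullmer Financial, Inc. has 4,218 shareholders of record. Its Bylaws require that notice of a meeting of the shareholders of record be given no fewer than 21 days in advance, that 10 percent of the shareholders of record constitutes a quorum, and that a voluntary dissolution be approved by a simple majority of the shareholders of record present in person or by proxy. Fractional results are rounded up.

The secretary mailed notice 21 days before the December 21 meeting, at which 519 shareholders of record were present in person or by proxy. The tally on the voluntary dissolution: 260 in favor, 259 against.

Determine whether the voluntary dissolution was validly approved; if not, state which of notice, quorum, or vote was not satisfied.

Notice: 21 days given; 21 required. Satisfied.
Quorum: 10% of 4,218 = 421.80, rounded up to 422; 519 present. Satisfied.
Vote: requires a majority of those present (519); a majority of 519 is 260, so 260 needed; 260 in favor. Satisfied.

Valid — all requirements satisfied.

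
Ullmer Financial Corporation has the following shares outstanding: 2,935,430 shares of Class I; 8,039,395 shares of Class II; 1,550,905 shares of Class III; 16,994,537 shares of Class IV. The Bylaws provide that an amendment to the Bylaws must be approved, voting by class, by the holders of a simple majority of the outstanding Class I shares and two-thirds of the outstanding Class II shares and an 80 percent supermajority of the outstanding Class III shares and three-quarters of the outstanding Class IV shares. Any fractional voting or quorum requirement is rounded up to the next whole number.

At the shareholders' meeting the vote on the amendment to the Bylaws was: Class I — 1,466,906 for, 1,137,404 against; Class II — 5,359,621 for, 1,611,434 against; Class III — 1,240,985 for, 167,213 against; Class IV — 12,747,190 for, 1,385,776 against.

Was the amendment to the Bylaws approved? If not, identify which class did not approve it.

Not approved — the Class I shares did not give the required vote.

Class I: a majority of 2935430 is 1467716; 1,467,716 required, 1,466,906 in favor — not approved.
Class II: 2/3 of 8039395 = 5359596.67, rounded up to 5359597; 5,359,597 required, 5,359,621 in favor — approved.
Class III: 4/5 of 1550905 = 1240724; 1,240,724 required, 1,240,985 in favor — approved.
Class IV: 3/4 of 16994537 = 12745902.75, rounded up to 12745903; 12,745,903 required, 12,747,190 in favor — approved.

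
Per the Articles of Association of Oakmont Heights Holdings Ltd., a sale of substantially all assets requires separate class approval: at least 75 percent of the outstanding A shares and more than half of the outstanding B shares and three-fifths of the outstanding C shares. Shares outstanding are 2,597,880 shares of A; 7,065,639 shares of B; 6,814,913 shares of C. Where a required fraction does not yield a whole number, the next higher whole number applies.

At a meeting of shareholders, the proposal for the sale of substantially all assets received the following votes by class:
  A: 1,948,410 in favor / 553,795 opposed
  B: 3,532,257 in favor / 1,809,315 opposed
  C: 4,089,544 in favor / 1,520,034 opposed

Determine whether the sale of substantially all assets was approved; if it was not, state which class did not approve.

Not approved — the B shares did not give the required vote.

A: 3/4 of 2597880 = 1948410; 1,948,410 required, 1,948,410 in favor — approved.
B: a majority of 7065639 is 3532820; 3,532,820 required, 3,532,257 in favor — not approved.
C: 3/5 of 6814913 = 4088947.80, rounded up to 4088948; 4,088,948 required, 4,089,544 in favor — approved.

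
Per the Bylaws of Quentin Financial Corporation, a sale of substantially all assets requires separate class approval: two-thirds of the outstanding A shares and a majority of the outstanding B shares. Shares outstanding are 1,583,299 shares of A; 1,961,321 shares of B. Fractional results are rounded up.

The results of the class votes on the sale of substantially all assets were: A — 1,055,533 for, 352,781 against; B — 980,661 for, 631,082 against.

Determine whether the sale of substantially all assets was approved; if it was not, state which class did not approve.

Approved — every class gave the required vote.

A: 2/3 of 1583299 = 1055532.67, rounded up to 1055533; 1,055,533 required, 1,055,533 in favor — approved.
B: a majority of 1961321 is 980661; 980,661 required, 980,661 in favor — approved.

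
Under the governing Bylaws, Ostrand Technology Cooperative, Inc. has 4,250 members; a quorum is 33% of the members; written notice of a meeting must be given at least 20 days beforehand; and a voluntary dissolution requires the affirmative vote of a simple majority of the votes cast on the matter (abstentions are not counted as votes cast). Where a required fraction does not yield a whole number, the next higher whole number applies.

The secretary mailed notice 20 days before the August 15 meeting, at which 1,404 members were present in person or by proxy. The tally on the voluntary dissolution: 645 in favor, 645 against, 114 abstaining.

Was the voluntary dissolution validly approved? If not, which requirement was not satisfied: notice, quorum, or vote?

Notice: 20 days given; 20 required. Satisfied.
Quorum: 33% of 4,250 = 1,402.50, rounded up to 1,403; 1,404 present. Satisfied.
Vote: requires a majority of the votes cast (1,404 − 114 abstaining = 1,290); a majority of 1290 is 646, so 646 needed; 645 in favor. Not satisfied.

Invalid — vote requirement not satisfied.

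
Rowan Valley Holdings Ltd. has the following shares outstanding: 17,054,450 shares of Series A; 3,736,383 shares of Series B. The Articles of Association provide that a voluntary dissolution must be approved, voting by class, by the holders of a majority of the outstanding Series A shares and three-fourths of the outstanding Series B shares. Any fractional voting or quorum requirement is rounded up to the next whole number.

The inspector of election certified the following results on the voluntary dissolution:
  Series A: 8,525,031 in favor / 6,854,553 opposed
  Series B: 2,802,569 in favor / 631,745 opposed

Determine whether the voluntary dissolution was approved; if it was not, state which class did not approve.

Series A: a majority of 17054450 is 8527226; 8,527,226 required, 8,525,031 in favor — not approved.
Series B: 3/4 of 3736383 = 2802287.25, rounded up to 2802288; 2,802,288 required, 2,802,569 in favor — approved.

Not approved — the Series A shares did not give the required vote.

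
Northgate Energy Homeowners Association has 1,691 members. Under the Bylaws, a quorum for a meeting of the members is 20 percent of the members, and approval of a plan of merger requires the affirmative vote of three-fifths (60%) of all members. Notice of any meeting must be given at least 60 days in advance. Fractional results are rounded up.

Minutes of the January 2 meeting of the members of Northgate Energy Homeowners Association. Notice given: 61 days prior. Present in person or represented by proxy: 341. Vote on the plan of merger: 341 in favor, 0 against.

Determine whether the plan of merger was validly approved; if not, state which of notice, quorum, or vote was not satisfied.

Notice: 61 days given; 60 required. Satisfied.
Quorum: 20% of 1,691 = 338.20, rounded up to 339; 341 present. Satisfied.
Vote: requires three-fifths of all members (1,691); 3/5 of 1691 = 1014.60, rounded up to 1015, so 1,015 needed; 341 in favor. Not satisfied.

Invalid — vote requirement not satisfied.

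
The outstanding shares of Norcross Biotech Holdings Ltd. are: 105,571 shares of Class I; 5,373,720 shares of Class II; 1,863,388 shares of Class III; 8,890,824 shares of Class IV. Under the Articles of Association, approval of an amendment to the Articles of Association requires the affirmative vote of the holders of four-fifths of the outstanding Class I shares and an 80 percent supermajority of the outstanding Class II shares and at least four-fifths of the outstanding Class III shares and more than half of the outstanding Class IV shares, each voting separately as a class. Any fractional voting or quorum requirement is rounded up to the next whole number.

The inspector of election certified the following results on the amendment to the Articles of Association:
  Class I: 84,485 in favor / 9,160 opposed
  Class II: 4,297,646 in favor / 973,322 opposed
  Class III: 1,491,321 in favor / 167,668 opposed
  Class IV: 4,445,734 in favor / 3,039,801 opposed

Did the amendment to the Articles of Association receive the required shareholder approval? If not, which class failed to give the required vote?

Class I: 4/5 of 105571 = 84456.80, rounded up to 84457; 84,457 required, 84,485 in favor — approved.
Class II: 4/5 of 5373720 = 4298976; 4,298,976 required, 4,297,646 in favor — not approved.
Class III: 4/5 of 1863388 = 1490710.40, rounded up to 1490711; 1,490,711 required, 1,491,321 in favor — approved.
Class IV: a majority of 8890824 is 4445413; 4,445,413 required, 4,445,734 in favor — approved.

Not approved — the Class II shares did not give the required vote.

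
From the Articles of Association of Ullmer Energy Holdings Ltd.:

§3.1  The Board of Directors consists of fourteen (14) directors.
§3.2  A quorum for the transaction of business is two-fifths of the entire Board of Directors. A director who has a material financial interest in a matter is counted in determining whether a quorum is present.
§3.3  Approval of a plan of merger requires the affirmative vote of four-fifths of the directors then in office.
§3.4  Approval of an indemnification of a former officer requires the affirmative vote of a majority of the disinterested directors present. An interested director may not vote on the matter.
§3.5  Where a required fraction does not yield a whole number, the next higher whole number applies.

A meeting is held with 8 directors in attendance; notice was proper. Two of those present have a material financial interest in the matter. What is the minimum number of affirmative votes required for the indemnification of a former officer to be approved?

The indemnification of a former officer requires a majority of the disinterested directors present (8 − 2 = 6).
A majority of 6 is 4.

4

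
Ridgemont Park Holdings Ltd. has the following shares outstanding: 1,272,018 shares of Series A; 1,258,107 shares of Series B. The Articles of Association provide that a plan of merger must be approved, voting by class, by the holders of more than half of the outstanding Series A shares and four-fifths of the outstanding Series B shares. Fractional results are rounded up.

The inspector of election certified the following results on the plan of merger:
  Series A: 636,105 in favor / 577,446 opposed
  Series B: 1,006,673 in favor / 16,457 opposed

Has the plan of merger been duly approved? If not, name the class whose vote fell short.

Series A: a majority of 1272018 is 636010; 636,010 required, 636,105 in favor — approved.
Series B: 4/5 of 1258107 = 1006485.60, rounded up to 1006486; 1,006,486 required, 1,006,673 in favor — approved.

Approved — every class gave the required vote.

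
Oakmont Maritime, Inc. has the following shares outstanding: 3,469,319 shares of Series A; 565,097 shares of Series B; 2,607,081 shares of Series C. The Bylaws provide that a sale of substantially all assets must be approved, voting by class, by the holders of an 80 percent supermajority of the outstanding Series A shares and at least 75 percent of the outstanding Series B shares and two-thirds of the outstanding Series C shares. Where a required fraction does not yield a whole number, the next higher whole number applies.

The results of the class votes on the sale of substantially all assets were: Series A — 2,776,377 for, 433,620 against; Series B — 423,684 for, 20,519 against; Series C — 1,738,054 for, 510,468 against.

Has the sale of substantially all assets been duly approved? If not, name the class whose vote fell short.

Series A: 4/5 of 3469319 = 2775455.20, rounded up to 2775456; 2,775,456 required, 2,776,377 in favor — approved.
Series B: 3/4 of 565097 = 423822.75, rounded up to 423823; 423,823 required, 423,684 in favor — not approved.
Series C: 2/3 of 2607081 = 1738054; 1,738,054 required, 1,738,054 in favor — approved.

Not approved — the Series B shares did not give the required vote.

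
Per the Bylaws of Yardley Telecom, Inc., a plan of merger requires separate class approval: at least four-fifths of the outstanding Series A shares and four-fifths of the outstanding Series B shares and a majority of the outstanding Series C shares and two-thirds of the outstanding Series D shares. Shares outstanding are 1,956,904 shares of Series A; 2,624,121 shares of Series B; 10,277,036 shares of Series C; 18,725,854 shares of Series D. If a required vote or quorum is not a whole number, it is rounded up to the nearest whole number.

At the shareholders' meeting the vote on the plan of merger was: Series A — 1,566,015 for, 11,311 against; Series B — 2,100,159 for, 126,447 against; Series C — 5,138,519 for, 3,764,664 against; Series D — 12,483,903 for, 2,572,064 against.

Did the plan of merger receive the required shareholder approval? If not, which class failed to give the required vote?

Approved — every class gave the required vote.

Series A: 4/5 of 1956904 = 1565523.20, rounded up to 1565524; 1,565,524 required, 1,566,015 in favor — approved.
Series B: 4/5 of 2624121 = 2099296.80, rounded up to 2099297; 2,099,297 required, 2,100,159 in favor — approved.
Series C: a majority of 10277036 is 5138519; 5,138,519 required, 5,138,519 in favor — approved.
Series D: 2/3 of 18725854 = 12483902.67, rounded up to 12483903; 12,483,903 required, 12,483,903 in favor — approved.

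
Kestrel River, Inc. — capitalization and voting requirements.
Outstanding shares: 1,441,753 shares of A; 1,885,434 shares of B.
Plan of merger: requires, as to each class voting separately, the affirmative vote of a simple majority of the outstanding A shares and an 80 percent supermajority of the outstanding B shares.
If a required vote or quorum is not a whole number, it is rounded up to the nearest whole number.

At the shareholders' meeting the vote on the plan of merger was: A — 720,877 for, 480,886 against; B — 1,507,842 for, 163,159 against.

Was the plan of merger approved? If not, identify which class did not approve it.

A: a majority of 1441753 is 720877; 720,877 required, 720,877 in favor — approved.
B: 4/5 of 1885434 = 1508347.20, rounded up to 1508348; 1,508,348 required, 1,507,842 in favor — not approved.

Not approved — the B shares did not give the required vote.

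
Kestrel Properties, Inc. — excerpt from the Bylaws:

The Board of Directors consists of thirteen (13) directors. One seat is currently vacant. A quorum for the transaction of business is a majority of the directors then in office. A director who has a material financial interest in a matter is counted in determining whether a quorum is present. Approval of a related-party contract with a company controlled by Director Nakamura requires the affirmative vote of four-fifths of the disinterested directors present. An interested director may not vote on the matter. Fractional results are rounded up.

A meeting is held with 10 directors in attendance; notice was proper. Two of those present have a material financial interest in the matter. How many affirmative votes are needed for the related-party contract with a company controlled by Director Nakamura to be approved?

The related-party contract with a company controlled by Director Nakamura requires four-fifths of the disinterested directors present (10 − 2 = 8).
4/5 of 8 = 6.40, rounded up to 7.

7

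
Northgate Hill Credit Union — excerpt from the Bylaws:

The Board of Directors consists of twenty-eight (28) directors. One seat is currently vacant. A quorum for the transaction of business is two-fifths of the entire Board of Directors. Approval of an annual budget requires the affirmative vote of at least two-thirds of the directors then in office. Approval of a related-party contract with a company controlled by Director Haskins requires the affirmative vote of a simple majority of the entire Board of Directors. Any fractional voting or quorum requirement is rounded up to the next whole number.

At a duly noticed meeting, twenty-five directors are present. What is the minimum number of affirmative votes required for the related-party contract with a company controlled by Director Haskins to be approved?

15

The related-party contract with a company controlled by Director Haskins requires a majority of the entire Board of Directors (28).
A majority of 28 is 15.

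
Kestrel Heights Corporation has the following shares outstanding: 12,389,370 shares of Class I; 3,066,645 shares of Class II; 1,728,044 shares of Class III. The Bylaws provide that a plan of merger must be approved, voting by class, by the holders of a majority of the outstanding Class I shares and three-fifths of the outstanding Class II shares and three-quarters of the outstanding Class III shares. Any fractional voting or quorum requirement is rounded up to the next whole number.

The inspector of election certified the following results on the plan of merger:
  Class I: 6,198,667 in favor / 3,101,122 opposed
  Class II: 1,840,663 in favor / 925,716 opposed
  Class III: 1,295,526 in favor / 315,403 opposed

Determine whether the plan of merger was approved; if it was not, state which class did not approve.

Not approved — the Class III shares did not give the required vote.

Class I: a majority of 12389370 is 6194686; 6,194,686 required, 6,198,667 in favor — approved.
Class II: 3/5 of 3066645 = 1839987; 1,839,987 required, 1,840,663 in favor — approved.
Class III: 3/4 of 1728044 = 1296033; 1,296,033 required, 1,295,526 in favor — not approved.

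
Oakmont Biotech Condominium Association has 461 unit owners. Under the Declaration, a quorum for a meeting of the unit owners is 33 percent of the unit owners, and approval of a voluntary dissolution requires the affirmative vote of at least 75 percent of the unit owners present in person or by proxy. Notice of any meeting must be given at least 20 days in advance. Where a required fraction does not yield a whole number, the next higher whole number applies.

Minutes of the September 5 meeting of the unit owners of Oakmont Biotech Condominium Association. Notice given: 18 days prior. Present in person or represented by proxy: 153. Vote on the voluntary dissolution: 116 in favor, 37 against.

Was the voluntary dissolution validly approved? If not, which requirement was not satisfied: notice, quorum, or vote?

Notice: 18 days given; 20 required. Not satisfied.
Quorum: 33% of 461 = 152.13, rounded up to 153; 153 present. Satisfied.
Vote: requires three-fourths of those present (153); 3/4 of 153 = 114.75, rounded up to 115, so 115 needed; 116 in favor. Satisfied.

Invalid — notice requirement not satisfied.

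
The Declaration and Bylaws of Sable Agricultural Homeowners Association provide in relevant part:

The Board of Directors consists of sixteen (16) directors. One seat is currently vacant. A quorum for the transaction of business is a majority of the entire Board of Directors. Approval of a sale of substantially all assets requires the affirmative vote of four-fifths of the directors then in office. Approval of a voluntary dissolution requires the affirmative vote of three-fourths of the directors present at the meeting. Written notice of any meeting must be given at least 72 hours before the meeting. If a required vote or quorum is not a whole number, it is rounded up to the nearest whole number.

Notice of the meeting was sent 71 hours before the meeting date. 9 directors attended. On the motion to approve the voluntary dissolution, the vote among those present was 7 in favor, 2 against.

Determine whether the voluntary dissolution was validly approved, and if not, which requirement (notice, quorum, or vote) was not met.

Invalid — notice requirement not satisfied.

Notice: 71 hours given; 72 required (71 < 72). Not satisfied.
Quorum: 9 present; quorum is 9. Satisfied.
Vote: the voluntary dissolution requires three-fourths of the directors present (9). 3/4 of 9 = 6.75, rounded up to 7, so 7 affirmative votes are needed; 7 voted in favor. Satisfied.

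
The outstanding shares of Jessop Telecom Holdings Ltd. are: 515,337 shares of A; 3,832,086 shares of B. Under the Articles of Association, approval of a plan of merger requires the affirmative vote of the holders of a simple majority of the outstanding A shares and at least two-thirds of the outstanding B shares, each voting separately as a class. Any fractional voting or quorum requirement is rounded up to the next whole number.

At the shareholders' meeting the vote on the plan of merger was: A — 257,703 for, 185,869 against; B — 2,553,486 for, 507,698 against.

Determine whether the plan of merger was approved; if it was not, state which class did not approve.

Not approved — the B shares did not give the required vote.

A: a majority of 515337 is 257669; 257,669 required, 257,703 in favor — approved.
B: 2/3 of 3832086 = 2554724; 2,554,724 required, 2,553,486 in favor — not approved.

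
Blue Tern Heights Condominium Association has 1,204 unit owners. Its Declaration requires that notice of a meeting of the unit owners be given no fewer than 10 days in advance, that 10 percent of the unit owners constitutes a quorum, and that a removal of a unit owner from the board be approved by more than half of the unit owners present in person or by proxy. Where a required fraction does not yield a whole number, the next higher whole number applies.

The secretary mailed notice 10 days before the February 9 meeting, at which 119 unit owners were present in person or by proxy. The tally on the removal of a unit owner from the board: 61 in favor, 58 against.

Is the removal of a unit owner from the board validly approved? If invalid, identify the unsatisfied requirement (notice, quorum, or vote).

Notice: 10 days given; 10 required. Satisfied.
Quorum: 10% of 1,204 = 120.40, rounded up to 121; 119 present. Not satisfied.
Vote: requires a majority of those present (119); a majority of 119 is 60, so 60 needed; 61 in favor. Satisfied.

Invalid — quorum requirement not satisfied.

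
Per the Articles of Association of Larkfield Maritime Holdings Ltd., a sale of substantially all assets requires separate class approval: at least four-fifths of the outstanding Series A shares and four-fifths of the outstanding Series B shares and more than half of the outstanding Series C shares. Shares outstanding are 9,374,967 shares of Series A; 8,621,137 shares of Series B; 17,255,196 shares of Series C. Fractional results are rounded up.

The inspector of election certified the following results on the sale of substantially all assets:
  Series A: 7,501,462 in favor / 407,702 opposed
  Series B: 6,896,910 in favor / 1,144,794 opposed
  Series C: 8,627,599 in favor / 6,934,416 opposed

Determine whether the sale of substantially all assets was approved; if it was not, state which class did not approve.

Approved — every class gave the required vote.

Series A: 4/5 of 9374967 = 7499973.60, rounded up to 7499974; 7,499,974 required, 7,501,462 in favor — approved.
Series B: 4/5 of 8621137 = 6896909.60, rounded up to 6896910; 6,896,910 required, 6,896,910 in favor — approved.
Series C: a majority of 17255196 is 8627599; 8,627,599 required, 8,627,599 in favor — approved.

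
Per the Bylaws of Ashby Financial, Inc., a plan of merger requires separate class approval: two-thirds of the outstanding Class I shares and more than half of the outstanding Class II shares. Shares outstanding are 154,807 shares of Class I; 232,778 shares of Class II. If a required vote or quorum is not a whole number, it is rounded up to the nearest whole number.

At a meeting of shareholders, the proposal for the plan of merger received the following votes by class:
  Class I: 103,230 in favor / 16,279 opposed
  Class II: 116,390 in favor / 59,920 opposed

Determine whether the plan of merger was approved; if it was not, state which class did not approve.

Class I: 2/3 of 154807 = 103204.67, rounded up to 103205; 103,205 required, 103,230 in favor — approved.
Class II: a majority of 232778 is 116390; 116,390 required, 116,390 in favor — approved.

Approved — every class gave the required vote.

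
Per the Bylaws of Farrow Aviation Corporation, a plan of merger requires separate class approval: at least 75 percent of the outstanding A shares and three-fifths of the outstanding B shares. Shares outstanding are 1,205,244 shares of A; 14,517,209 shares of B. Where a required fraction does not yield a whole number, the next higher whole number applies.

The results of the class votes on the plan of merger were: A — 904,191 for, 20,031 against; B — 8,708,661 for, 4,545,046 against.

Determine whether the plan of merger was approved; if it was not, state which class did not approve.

Not approved — the B shares did not give the required vote.

A: 3/4 of 1205244 = 903933; 903,933 required, 904,191 in favor — approved.
B: 3/5 of 14517209 = 8710325.40, rounded up to 8710326; 8,710,326 required, 8,708,661 in favor — not approved.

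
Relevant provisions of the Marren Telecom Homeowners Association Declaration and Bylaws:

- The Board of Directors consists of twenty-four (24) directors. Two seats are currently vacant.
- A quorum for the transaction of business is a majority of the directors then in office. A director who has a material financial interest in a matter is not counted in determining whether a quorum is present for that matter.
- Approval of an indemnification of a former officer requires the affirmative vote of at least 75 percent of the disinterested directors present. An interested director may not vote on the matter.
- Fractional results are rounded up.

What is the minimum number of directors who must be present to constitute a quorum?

A majority of 22 is 12.

12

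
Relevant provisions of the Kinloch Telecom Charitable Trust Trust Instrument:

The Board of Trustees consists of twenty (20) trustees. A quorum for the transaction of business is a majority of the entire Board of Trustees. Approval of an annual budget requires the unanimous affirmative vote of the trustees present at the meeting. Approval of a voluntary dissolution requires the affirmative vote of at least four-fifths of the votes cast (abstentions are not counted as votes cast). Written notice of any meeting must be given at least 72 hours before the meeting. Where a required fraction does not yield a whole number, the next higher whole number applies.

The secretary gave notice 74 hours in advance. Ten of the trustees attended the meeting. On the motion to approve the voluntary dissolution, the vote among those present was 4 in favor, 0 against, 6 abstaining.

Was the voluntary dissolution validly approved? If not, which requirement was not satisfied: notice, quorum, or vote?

Notice: 74 hours given; 72 required (74 ≥ 72). Satisfied.
Quorum: 10 present; quorum is 11. Not satisfied.
Vote: the voluntary dissolution requires four-fifths of the votes cast (10 present − 6 abstaining = 4). 4/5 of 4 = 3.20, rounded up to 4, so 4 affirmative votes are needed; 4 voted in favor. Satisfied. (Moot — without a quorum no business can be validly transacted.)

Invalid — quorum requirement not satisfied.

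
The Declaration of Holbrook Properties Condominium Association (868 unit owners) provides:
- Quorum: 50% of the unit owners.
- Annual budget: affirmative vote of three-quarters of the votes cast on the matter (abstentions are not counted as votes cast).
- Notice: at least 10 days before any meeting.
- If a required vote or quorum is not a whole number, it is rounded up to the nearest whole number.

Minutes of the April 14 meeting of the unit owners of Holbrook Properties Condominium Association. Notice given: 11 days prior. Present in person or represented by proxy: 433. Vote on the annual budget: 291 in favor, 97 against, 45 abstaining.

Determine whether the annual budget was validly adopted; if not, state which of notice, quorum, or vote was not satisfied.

Notice: 11 days given; 10 required. Satisfied.
Quorum: 50% of 868 = 434; 433 present. Not satisfied.
Vote: requires three-fourths of the votes cast (433 − 45 abstaining = 388); 3/4 of 388 = 291, so 291 needed; 291 in favor. Satisfied.

Invalid — quorum requirement not satisfied.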